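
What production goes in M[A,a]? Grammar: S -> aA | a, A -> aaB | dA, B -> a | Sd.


For [A, a]: 'a' ∈ FIRST(aaB)
Entry: A -> aaB


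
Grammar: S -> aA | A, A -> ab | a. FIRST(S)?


Per alternative of S: FIRST(aA) = {a}; FIRST(A) = {a}
FIRST(S) = {a}


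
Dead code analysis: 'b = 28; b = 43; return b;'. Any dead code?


first assignment to b is overwritten before any read
Dead: 'b = 28'


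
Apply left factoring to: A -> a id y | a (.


Common prefix: 'a'
Factored: A -> a A', A' -> id y | (


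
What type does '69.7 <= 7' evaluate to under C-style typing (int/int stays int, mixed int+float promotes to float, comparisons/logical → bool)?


Operand types: float <= int
Rule: comparison yields bool
Result type: bool


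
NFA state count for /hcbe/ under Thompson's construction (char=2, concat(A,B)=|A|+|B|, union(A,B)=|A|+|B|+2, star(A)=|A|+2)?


Syntax tree has 4 char leaf(s), 0 union(s), 0 star(s)
chars contribute 4×2 = 8; each union adds +2; each star adds +2
Total: 8 + 0 + 0 = 8 states


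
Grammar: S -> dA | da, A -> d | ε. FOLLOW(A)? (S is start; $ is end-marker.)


$ ∈ FOLLOW(S). For each A -> αBβ: add FIRST(β)\{ε} to FOLLOW(B); if β nullable, add FOLLOW(A).
FOLLOW(A) = {$}


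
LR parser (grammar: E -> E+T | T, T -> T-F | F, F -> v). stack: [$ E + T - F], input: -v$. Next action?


handle 'T-F' on top
Action: reduce (T -> T-F)


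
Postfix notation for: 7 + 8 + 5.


Left to right (same or higher precedence on left)
Postfix: 7 8 + 5 +


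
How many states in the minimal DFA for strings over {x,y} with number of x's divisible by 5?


Track (count of x) mod 5: states 0..4, accept at 0
Minimal DFA: 5 states


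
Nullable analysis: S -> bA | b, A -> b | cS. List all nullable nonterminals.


A nonterminal is nullable iff some alternative derives ε (directly, or every symbol in it is nullable)
Nullable: {}


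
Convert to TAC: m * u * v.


Break into single-operator statements:
t1 = m * u
t2 = t1 * v


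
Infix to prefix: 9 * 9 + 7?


left-to-right (same/higher precedence on left): tree is (+ (* 9 9) 7)
Prefix: + * 9 9 7


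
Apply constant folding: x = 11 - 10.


11 - 10 = 1 at compile time
Optimized: x = 1


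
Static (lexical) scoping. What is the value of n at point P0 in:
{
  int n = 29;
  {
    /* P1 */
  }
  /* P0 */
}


n declared in the same block as P0
n = 29


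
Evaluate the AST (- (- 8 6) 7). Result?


Evaluate inner: (- 8 6) = 2
Evaluate root: (- 2 7) = -5
Result: -5


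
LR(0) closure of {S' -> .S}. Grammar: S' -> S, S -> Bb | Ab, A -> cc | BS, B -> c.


Start: S' -> .S
For each item with dot before a nonterminal B, add B -> .γ for every B-production
Closure: [S' -> .S, S -> .Bb, S -> .Ab, B -> .c, A -> .cc, A -> .BS]


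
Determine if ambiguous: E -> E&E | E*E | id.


'id&id*id' has two parse trees (no precedence encoded between & and *)
Ambiguous


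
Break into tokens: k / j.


Scan left to right, longest-match per lexeme
Tokens: ID(k), OP(/), ID(j)


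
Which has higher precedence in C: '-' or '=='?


'-' is additive (level 9); '==' is equality (level 6)
Higher level binds tighter
'-' has higher precedence than '=='


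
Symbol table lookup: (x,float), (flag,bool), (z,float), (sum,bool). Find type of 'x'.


Lookup 'x' → type float


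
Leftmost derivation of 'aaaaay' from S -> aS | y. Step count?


Derivation: S => aS => aaS => aaaS => aaaaS => aaaaaS => aaaaay
Steps: 6


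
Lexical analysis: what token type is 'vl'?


Pattern: letter/underscore followed by alphanumerics, not a keyword
Type: IDENTIFIER


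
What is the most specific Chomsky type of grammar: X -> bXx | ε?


Single nonterminal LHS, but b^n x^n is not regular
Classification: Type 2 (Context-Free)


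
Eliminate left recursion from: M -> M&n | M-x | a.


Left-recursive alternatives: M&n, M-x; non-recursive: a
Introduce M': M -> aM', M' -> &nM' | -xM' | ε


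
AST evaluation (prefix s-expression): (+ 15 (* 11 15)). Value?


Evaluate inner: (* 11 15) = 165
Evaluate root: (+ 15 165) = 180
Result: 180


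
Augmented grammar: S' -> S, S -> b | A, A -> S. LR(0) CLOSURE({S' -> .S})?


Start: S' -> .S
For each item with dot before a nonterminal B, add B -> .γ for every B-production
Closure: [S' -> .S, S -> .b, S -> .A, A -> .S]


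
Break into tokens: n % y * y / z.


Scan left to right, longest-match per lexeme
Tokens: ID(n), OP(%), ID(y), OP(*), ID(y), OP(/), ID(z)


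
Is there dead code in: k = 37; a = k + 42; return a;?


k is read by a's definition; a is returned
No dead code


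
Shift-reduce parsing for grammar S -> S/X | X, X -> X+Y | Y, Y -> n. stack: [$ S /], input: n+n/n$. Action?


no handle ('S/' is not any RHS); shift 'n'
Action: shift


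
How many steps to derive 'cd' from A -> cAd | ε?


Derivation: A => cAd => cd
Steps: 2


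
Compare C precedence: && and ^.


'^' is bitwise XOR (level 4); '&&' is logical AND (level 2)
Higher level binds tighter
'^' has higher precedence than '&&'


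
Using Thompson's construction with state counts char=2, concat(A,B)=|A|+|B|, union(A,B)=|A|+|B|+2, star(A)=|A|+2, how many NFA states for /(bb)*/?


Syntax tree has 2 char leaf(s), 0 union(s), 1 star(s)
chars contribute 2×2 = 4; each union adds +2; each star adds +2
Total: 4 + 0 + 2 = 6 states


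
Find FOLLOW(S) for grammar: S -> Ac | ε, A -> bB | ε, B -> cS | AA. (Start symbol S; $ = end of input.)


$ ∈ FOLLOW(S). For each A -> αBβ: add FIRST(β)\{ε} to FOLLOW(B); if β nullable, add FOLLOW(A).
FOLLOW(S) = {$, b, c}


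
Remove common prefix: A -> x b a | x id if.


Common prefix: 'x'
Factored: A -> x A', A' -> b a | id if


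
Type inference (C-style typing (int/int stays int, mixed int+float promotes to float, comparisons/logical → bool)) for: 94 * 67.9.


Operand types: int * float
Rule: mixed int/float promotes to float; int/int stays int
Result type: float


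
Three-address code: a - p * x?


Break into single-operator statements:
t1 = p * x
t2 = a - t1


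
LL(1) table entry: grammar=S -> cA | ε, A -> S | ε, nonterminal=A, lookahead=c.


For [A, c]: 'c' ∈ FIRST(S)
Entry: A -> S


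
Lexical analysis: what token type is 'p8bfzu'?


Pattern: letter/underscore followed by alphanumerics, not a keyword
Type: IDENTIFIER


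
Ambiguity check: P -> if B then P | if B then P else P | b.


dangling else: 'if B then if B then b else b' parses two ways
Ambiguous


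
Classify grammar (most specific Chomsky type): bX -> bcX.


LHS has context (more than one symbol) and |LHS| ≤ |RHS|
Classification: Type 1 (Context-Sensitive)


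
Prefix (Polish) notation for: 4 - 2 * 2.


'*' binds tighter: tree is (- 4 (* 2 2))
Prefix: - 4 * 2 2


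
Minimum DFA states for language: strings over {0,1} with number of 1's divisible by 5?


Track (count of 1) mod 5: states 0..4, accept at 0
Minimal DFA: 5 states


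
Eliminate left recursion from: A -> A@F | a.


Left-recursive alternatives: A@F; non-recursive: a
Introduce A': A -> aA', A' -> @FA' | ε


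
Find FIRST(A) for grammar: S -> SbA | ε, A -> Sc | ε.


Per alternative of A: FIRST(Sc) = {b, c}; FIRST(ε) = {ε}
FIRST(A) = {b, c, ε}


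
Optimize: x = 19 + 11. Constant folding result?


19 + 11 = 30 at compile time
Optimized: x = 30


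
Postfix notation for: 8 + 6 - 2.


Left to right (same or higher precedence on left)
Postfix: 8 6 + 2 -


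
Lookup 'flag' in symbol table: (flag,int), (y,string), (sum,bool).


Lookup 'flag' → type int


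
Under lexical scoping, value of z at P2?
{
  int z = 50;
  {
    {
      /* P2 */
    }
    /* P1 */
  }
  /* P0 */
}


P2's block does not declare z; resolves to the enclosing declaration at depth 0
z = 50


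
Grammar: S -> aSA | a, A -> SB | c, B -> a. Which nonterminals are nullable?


A nonterminal is nullable iff some alternative derives ε (directly, or every symbol in it is nullable)
Nullable: {}


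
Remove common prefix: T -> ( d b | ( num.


Common prefix: '('
Factored: T -> ( T', T' -> d b | num


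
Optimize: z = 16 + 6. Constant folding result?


16 + 6 = 22 at compile time
Optimized: z = 22


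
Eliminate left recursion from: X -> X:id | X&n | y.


Left-recursive alternatives: X:id, X&n; non-recursive: y
Introduce X': X -> yX', X' -> :idX' | &nX' | ε


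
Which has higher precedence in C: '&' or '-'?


'-' is additive (level 9); '&' is bitwise AND (level 5)
Higher level binds tighter
'-' has higher precedence than '&'


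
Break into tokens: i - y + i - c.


Scan left to right, longest-match per lexeme
Tokens: ID(i), OP(-), ID(y), OP(+), ID(i), OP(-), ID(c)


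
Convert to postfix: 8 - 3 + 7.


Left to right (same or higher precedence on left)
Postfix: 8 3 - 7 +


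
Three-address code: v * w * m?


Break into single-operator statements:
t1 = v * w
t2 = t1 * m


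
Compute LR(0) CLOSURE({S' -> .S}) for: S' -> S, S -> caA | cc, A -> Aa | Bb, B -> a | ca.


Start: S' -> .S
For each item with dot before a nonterminal B, add B -> .γ for every B-production
Closure: [S' -> .S, S -> .caA, S -> .cc]


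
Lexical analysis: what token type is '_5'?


Pattern: letter/underscore followed by alphanumerics, not a keyword
Type: IDENTIFIER


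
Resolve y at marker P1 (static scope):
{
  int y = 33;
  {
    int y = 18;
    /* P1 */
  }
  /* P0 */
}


y declared in the same block as P1
y = 18


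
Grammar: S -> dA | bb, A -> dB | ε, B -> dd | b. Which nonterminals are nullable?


A nonterminal is nullable iff some alternative derives ε (directly, or every symbol in it is nullable)
Nullable: {A}


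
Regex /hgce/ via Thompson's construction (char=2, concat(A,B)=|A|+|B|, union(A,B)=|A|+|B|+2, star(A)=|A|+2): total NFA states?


Syntax tree has 4 char leaf(s), 0 union(s), 0 star(s)
chars contribute 4×2 = 8; each union adds +2; each star adds +2
Total: 8 + 0 + 0 = 8 states


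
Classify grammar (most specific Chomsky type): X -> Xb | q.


Left-linear: every RHS is a terminal or one nonterminal followed by a terminal
Classification: Type 3 (Regular)


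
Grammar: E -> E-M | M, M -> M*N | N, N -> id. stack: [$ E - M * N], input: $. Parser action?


handle 'M*N' on top
Action: reduce (M -> M*N)


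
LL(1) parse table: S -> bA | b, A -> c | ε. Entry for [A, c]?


For [A, c]: 'c' ∈ FIRST(c)
Entry: A -> c


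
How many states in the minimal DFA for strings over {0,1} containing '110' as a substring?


KMP-style automaton: 3 progress states + 1 absorbing accept = 4
Minimal DFA: 4 states


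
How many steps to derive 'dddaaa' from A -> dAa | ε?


Derivation: A => dAa => ddAaa => dddAaaa => dddaaa
Steps: 4


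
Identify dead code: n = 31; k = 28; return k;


n is assigned but never read
Dead: 'n = 31'


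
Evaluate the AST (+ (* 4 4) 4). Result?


Evaluate inner: (* 4 4) = 16
Evaluate root: (+ 16 4) = 20
Result: 20


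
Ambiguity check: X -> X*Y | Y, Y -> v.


precedence layered via separate nonterminal Y: deterministic
Unambiguous


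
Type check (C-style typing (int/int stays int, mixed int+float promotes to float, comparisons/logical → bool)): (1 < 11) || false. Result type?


Operand types: bool || bool
Rule: logical operators take bool operands and yield bool
Result type: bool


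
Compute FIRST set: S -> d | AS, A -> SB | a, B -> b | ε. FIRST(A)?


Per alternative of A: FIRST(SB) = {a, d}; FIRST(a) = {a}
FIRST(A) = {a, d}


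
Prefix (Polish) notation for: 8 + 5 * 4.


'*' binds tighter: tree is (+ 8 (* 5 4))
Prefix: + 8 * 5 4


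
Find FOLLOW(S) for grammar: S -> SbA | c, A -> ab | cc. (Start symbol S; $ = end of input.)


$ ∈ FOLLOW(S). For each A -> αBβ: add FIRST(β)\{ε} to FOLLOW(B); if β nullable, add FOLLOW(A).
FOLLOW(S) = {$, b}


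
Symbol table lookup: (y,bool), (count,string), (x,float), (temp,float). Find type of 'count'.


Lookup 'count' → type string


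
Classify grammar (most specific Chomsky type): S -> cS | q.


Right-linear: every RHS is a terminal or a terminal followed by one nonterminal
Classification: Type 3 (Regular)


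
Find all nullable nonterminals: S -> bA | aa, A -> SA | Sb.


A nonterminal is nullable iff some alternative derives ε (directly, or every symbol in it is nullable)
Nullable: {}


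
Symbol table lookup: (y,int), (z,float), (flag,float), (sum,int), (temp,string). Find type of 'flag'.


Lookup 'flag' → type float


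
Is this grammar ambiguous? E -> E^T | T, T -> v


precedence layered via separate nonterminal T: deterministic
Unambiguous


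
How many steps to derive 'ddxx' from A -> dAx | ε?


Derivation: A => dAx => ddAxx => ddxx
Steps: 3


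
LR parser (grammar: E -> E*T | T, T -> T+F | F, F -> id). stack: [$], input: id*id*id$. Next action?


no handle on stack; shift 'id'
Action: shift


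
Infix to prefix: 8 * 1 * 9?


left-to-right (same/higher precedence on left): tree is (* (* 8 1) 9)
Prefix: * * 8 1 9


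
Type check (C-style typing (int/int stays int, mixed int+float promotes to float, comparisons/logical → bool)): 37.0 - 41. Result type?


Operand types: float - int
Rule: mixed int/float promotes to float; int/int stays int
Result type: float


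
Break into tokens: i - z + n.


Scan left to right, longest-match per lexeme
Tokens: ID(i), OP(-), ID(z), OP(+), ID(n)


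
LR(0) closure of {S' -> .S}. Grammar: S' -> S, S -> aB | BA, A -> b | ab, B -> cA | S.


Start: S' -> .S
For each item with dot before a nonterminal B, add B -> .γ for every B-production
Closure: [S' -> .S, S -> .aB, S -> .BA, B -> .cA, B -> .S]


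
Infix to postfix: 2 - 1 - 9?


Left to right (same or higher precedence on left)
Postfix: 2 1 - 9 -


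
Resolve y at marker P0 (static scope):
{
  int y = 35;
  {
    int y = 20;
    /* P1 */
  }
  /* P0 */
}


y declared in the same block as P0
y = 35


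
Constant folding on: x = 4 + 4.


4 + 4 = 8 at compile time
Optimized: x = 8


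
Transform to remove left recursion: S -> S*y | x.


Left-recursive alternatives: S*y; non-recursive: x
Introduce S': S -> xS', S' -> *yS' | ε


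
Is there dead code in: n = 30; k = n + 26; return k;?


n is read by k's definition; k is returned
No dead code


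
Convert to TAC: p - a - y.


Break into single-operator statements:
t1 = p - a
t2 = t1 - y


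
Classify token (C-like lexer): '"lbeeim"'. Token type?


Pattern: double-quoted sequence
Type: STRING_LITERAL


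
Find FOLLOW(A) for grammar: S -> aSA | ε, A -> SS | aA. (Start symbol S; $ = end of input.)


$ ∈ FOLLOW(S). For each A -> αBβ: add FIRST(β)\{ε} to FOLLOW(B); if β nullable, add FOLLOW(A).
FOLLOW(A) = {$, a}


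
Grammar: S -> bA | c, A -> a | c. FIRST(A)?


Per alternative of A: FIRST(a) = {a}; FIRST(c) = {c}
FIRST(A) = {a, c}


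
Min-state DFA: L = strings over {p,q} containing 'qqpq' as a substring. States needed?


KMP-style automaton: 4 progress states + 1 absorbing accept = 5
Minimal DFA: 5 states


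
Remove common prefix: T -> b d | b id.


Common prefix: 'b'
Factored: T -> b T', T' -> d | id


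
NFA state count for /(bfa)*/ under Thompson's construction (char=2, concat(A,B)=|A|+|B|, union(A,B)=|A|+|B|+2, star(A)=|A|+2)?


Syntax tree has 3 char leaf(s), 0 union(s), 1 star(s)
chars contribute 3×2 = 6; each union adds +2; each star adds +2
Total: 6 + 0 + 2 = 8 states


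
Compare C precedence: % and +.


'%' is multiplicative (level 10); '+' is additive (level 9)
Higher level binds tighter
'%' has higher precedence than '+'


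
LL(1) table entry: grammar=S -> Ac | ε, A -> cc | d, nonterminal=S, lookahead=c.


For [S, c]: 'c' ∈ FIRST(Ac)
Entry: S -> Ac


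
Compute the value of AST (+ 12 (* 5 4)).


Evaluate inner: (* 5 4) = 20
Evaluate root: (+ 12 20) = 32
Result: 32


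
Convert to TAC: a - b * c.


Break into single-operator statements:
t1 = b * c
t2 = a - t1


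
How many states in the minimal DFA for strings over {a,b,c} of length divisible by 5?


Track length mod 5: states 0..4, accept at 0
Minimal DFA: 5 states


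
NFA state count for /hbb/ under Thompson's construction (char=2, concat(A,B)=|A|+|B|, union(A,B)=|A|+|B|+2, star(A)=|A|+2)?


Syntax tree has 3 char leaf(s), 0 union(s), 0 star(s)
chars contribute 3×2 = 6; each union adds +2; each star adds +2
Total: 6 + 0 + 0 = 6 states


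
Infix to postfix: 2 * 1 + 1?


Left to right (same or higher precedence on left)
Postfix: 2 1 * 1 +


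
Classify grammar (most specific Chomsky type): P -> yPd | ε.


Single nonterminal LHS, but y^n d^n is not regular
Classification: Type 2 (Context-Free)


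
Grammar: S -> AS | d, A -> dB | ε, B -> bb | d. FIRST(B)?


Per alternative of B: FIRST(bb) = {b}; FIRST(d) = {d}
FIRST(B) = {b, d}


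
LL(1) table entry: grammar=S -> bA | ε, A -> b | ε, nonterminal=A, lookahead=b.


For [A, b]: 'b' ∈ FIRST(b)
Entry: A -> b


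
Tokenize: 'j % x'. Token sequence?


Scan left to right, longest-match per lexeme
Tokens: ID(j), OP(%), ID(x)


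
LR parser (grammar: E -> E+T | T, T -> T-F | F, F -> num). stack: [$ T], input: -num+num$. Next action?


shift '-' to continue T -> T-F
Action: shift


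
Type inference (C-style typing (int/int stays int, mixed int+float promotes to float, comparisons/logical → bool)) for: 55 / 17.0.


Operand types: int / float
Rule: mixed int/float promotes to float; int/int stays int
Result type: float


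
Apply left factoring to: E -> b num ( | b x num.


Common prefix: 'b'
Factored: E -> b E', E' -> num ( | x num


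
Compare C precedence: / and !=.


'/' is multiplicative (level 10); '!=' is equality (level 6)
Higher level binds tighter
'/' has higher precedence than '!='


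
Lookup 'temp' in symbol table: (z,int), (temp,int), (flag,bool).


Lookup 'temp' → type int


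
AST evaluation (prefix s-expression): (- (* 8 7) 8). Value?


Evaluate inner: (* 8 7) = 56
Evaluate root: (- 56 8) = 48
Result: 48


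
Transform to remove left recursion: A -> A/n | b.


Left-recursive alternatives: A/n; non-recursive: b
Introduce A': A -> bA', A' -> /nA' | ε


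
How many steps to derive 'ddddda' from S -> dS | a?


Derivation: S => dS => ddS => dddS => ddddS => dddddS => ddddda
Steps: 6


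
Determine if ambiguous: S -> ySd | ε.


balanced y^n…d^n: each string has a unique parse
Unambiguous


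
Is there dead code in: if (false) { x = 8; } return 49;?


condition is constant false, so the whole block is unreachable
Dead: 'if (false) { x = 8; }'


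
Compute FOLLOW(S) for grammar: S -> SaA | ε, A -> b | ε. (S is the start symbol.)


$ ∈ FOLLOW(S). For each A -> αBβ: add FIRST(β)\{ε} to FOLLOW(B); if β nullable, add FOLLOW(A).
FOLLOW(S) = {$, a}


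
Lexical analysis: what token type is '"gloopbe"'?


Pattern: double-quoted sequence
Type: STRING_LITERAL


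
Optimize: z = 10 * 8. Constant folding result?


10 * 8 = 80 at compile time
Optimized: z = 80


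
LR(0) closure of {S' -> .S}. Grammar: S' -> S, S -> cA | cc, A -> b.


Start: S' -> .S
For each item with dot before a nonterminal B, add B -> .γ for every B-production
Closure: [S' -> .S, S -> .cA, S -> .cc]


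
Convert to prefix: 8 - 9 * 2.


'*' binds tighter: tree is (- 8 (* 9 2))
Prefix: - 8 * 9 2


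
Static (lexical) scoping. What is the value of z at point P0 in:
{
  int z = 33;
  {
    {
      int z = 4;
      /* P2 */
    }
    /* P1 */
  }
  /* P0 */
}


z declared in the same block as P0
z = 33


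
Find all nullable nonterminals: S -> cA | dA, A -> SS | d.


A nonterminal is nullable iff some alternative derives ε (directly, or every symbol in it is nullable)
Nullable: {}


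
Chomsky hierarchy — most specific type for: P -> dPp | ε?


Single nonterminal LHS, but d^n p^n is not regular
Classification: Type 2 (Context-Free)


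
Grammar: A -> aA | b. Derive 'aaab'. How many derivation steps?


Derivation: A => aA => aaA => aaaA => aaab
Steps: 4


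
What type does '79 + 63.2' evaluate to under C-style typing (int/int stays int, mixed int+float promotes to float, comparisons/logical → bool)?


Operand types: int + float
Rule: mixed int/float promotes to float; int/int stays int
Result type: float


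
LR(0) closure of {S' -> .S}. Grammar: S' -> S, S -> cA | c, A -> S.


Start: S' -> .S
For each item with dot before a nonterminal B, add B -> .γ for every B-production
Closure: [S' -> .S, S -> .cA, S -> .c]


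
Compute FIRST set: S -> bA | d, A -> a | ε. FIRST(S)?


Per alternative of S: FIRST(bA) = {b}; FIRST(d) = {d}
FIRST(S) = {b, d}


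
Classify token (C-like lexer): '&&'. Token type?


Pattern: operator symbol
Type: OPERATOR


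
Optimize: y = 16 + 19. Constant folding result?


16 + 19 = 35 at compile time
Optimized: y = 35


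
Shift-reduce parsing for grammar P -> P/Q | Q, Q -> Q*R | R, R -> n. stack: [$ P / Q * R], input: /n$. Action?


handle 'Q*R' on top
Action: reduce (Q -> Q*R)


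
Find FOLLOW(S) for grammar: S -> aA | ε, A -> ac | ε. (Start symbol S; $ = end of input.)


$ ∈ FOLLOW(S). For each A -> αBβ: add FIRST(β)\{ε} to FOLLOW(B); if β nullable, add FOLLOW(A).
FOLLOW(S) = {$}


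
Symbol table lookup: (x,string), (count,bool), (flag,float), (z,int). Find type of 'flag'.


Lookup 'flag' → type float


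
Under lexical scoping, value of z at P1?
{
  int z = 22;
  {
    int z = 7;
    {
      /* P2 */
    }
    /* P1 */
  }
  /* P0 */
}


z declared in the same block as P1
z = 7


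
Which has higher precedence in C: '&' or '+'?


'+' is additive (level 9); '&' is bitwise AND (level 5)
Higher level binds tighter
'+' has higher precedence than '&'


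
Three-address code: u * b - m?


Break into single-operator statements:
t1 = u * b
t2 = t1 - m


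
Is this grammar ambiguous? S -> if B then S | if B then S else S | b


dangling else: 'if B then if B then b else b' parses two ways
Ambiguous


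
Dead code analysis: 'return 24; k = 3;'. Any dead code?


statement follows a return and is unreachable
Dead: 'k = 3'


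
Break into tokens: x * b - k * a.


Scan left to right, longest-match per lexeme
Tokens: ID(x), OP(*), ID(b), OP(-), ID(k), OP(*), ID(a)


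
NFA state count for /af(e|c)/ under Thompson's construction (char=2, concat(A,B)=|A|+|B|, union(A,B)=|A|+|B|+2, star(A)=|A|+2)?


Syntax tree has 4 char leaf(s), 1 union(s), 0 star(s)
chars contribute 4×2 = 8; each union adds +2; each star adds +2
Total: 8 + 2 + 0 = 10 states


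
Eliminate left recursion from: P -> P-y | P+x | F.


Left-recursive alternatives: P-y, P+x; non-recursive: F
Introduce P': P -> FP', P' -> -yP' | +xP' | ε


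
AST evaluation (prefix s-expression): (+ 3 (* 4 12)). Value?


Evaluate inner: (* 4 12) = 48
Evaluate root: (+ 3 48) = 51
Result: 51


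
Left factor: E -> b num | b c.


Common prefix: 'b'
Factored: E -> b E', E' -> num | c


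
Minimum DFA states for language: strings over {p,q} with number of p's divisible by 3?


Track (count of p) mod 3: states 0..2, accept at 0
Minimal DFA: 3 states


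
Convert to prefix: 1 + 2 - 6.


left-to-right (same/higher precedence on left): tree is (- (+ 1 2) 6)
Prefix: - + 1 2 6


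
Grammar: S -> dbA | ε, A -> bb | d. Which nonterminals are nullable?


A nonterminal is nullable iff some alternative derives ε (directly, or every symbol in it is nullable)
Nullable: {S}


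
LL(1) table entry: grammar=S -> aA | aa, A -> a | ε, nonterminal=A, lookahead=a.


For [A, a]: 'a' ∈ FIRST(a)
Entry: A -> a


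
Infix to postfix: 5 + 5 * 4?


* has higher precedence, evaluate 5*4 first
Postfix: 5 5 4 * +


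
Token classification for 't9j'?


Pattern: letter/underscore followed by alphanumerics, not a keyword
Type: IDENTIFIER


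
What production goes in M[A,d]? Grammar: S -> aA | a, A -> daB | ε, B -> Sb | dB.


For [A, d]: 'd' ∈ FIRST(daB)
Entry: A -> daB


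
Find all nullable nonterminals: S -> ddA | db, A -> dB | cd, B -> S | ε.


A nonterminal is nullable iff some alternative derives ε (directly, or every symbol in it is nullable)
Nullable: {B}


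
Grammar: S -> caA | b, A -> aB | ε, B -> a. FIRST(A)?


Per alternative of A: FIRST(aB) = {a}; FIRST(ε) = {ε}
FIRST(A) = {a, ε}


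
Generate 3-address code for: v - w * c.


Break into single-operator statements:
t1 = w * c
t2 = v - t1


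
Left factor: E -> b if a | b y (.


Common prefix: 'b'
Factored: E -> b E', E' -> if a | y (


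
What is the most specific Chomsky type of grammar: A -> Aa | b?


Left-linear: every RHS is a terminal or one nonterminal followed by a terminal
Classification: Type 3 (Regular)


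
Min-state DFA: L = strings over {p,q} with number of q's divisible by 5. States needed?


Track (count of q) mod 5: states 0..4, accept at 0
Minimal DFA: 5 states


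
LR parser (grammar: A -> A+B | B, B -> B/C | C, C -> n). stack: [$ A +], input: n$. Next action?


no handle ('A+' is not any RHS); shift 'n'
Action: shift


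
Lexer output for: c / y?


Scan left to right, longest-match per lexeme
Tokens: ID(c), OP(/), ID(y)


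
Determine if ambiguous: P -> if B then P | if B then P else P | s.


dangling else: 'if B then if B then s else s' parses two ways
Ambiguous


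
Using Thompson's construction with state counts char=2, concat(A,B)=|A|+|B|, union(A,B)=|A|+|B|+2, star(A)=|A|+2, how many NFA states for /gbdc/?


Syntax tree has 4 char leaf(s), 0 union(s), 0 star(s)
chars contribute 4×2 = 8; each union adds +2; each star adds +2
Total: 8 + 0 + 0 = 8 states


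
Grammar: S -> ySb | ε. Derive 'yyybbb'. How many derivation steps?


Derivation: S => ySb => yySbb => yyySbbb => yyybbb
Steps: 4


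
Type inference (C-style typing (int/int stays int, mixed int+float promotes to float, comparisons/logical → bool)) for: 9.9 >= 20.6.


Operand types: float >= float
Rule: comparison yields bool
Result type: bool


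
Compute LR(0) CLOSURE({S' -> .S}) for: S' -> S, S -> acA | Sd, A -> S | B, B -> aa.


Start: S' -> .S
For each item with dot before a nonterminal B, add B -> .γ for every B-production
Closure: [S' -> .S, S -> .acA, S -> .Sd]


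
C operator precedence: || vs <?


'<' is relational (level 7); '||' is logical OR (level 1)
Higher level binds tighter
'<' has higher precedence than '||'


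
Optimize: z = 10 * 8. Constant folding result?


10 * 8 = 80 at compile time
Optimized: z = 80


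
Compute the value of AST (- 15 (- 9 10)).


Evaluate inner: (- 9 10) = -1
Evaluate root: (- 15 -1) = 16
Result: 16


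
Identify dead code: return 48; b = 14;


statement follows a return and is unreachable
Dead: 'b = 14'


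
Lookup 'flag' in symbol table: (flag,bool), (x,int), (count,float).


Lookup 'flag' → type bool


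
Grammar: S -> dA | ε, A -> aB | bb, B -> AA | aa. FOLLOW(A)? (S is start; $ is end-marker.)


$ ∈ FOLLOW(S). For each A -> αBβ: add FIRST(β)\{ε} to FOLLOW(B); if β nullable, add FOLLOW(A).
FOLLOW(A) = {$, a, b}


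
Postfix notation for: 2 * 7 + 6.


Left to right (same or higher precedence on left)
Postfix: 2 7 * 6 +


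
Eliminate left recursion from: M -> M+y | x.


Left-recursive alternatives: M+y; non-recursive: x
Introduce M': M -> xM', M' -> +yM' | ε


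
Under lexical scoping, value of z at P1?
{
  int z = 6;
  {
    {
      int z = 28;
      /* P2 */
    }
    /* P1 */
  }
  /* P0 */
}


P1's block does not declare z; resolves to the enclosing declaration at depth 0
z = 6


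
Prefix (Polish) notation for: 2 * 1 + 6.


left-to-right (same/higher precedence on left): tree is (+ (* 2 1) 6)
Prefix: + * 2 1 6


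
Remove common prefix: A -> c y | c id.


Common prefix: 'c'
Factored: A -> c A', A' -> y | id


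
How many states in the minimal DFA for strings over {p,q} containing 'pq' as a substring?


KMP-style automaton: 2 progress states + 1 absorbing accept = 3
Minimal DFA: 3 states


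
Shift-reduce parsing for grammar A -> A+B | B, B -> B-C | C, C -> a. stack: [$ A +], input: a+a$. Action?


no handle ('A+' is not any RHS); shift 'a'
Action: shift


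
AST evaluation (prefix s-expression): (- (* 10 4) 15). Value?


Evaluate inner: (* 10 4) = 40
Evaluate root: (- 40 15) = 25
Result: 25


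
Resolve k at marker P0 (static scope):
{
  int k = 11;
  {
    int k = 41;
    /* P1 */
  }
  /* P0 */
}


k declared in the same block as P0
k = 11


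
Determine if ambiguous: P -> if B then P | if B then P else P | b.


dangling else: 'if B then if B then b else b' parses two ways
Ambiguous


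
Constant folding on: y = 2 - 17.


2 - 17 = -15 at compile time
Optimized: y = -15


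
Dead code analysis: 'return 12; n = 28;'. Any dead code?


statement follows a return and is unreachable
Dead: 'n = 28'


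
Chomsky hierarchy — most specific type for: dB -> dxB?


LHS has context (more than one symbol) and |LHS| ≤ |RHS|
Classification: Type 1 (Context-Sensitive)


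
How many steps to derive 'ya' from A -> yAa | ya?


Derivation: A => ya
Steps: 1


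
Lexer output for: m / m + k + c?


Scan left to right, longest-match per lexeme
Tokens: ID(m), OP(/), ID(m), OP(+), ID(k), OP(+), ID(c)


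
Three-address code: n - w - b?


Break into single-operator statements:
t1 = n - w
t2 = t1 - b


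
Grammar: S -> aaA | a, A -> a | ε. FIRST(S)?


Per alternative of S: FIRST(aaA) = {a}; FIRST(a) = {a}
FIRST(S) = {a}


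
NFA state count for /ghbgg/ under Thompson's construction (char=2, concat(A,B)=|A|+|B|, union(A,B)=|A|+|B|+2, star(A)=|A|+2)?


Syntax tree has 5 char leaf(s), 0 union(s), 0 star(s)
chars contribute 5×2 = 10; each union adds +2; each star adds +2
Total: 10 + 0 + 0 = 10 states


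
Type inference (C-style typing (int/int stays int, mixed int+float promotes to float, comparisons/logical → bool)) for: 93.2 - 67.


Operand types: float - int
Rule: mixed int/float promotes to float; int/int stays int
Result type: float


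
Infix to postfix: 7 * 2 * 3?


Left to right (same or higher precedence on left)
Postfix: 7 2 * 3 *


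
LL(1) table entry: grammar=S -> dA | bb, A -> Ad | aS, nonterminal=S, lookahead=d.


For [S, d]: 'd' ∈ FIRST(dA)
Entry: S -> dA


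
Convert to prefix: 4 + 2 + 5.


left-to-right (same/higher precedence on left): tree is (+ (+ 4 2) 5)
Prefix: + + 4 2 5


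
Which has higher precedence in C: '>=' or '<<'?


'<<' is shift (level 8); '>=' is relational (level 7)
Higher level binds tighter
'<<' has higher precedence than '>='


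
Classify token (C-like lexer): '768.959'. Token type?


Pattern: digits with a decimal point
Type: FLOAT_LITERAL


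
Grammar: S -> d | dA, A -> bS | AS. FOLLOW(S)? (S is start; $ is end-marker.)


$ ∈ FOLLOW(S). For each A -> αBβ: add FIRST(β)\{ε} to FOLLOW(B); if β nullable, add FOLLOW(A).
FOLLOW(S) = {$, d}


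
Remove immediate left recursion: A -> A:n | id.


Left-recursive alternatives: A:n; non-recursive: id
Introduce A': A -> idA', A' -> :nA' | ε


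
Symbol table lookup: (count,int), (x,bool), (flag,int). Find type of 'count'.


Lookup 'count' → type int


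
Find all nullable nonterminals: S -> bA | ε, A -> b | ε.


A nonterminal is nullable iff some alternative derives ε (directly, or every symbol in it is nullable)
Nullable: {A, S}


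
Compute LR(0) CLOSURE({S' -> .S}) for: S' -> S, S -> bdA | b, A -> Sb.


Start: S' -> .S
For each item with dot before a nonterminal B, add B -> .γ for every B-production
Closure: [S' -> .S, S -> .bdA, S -> .b]


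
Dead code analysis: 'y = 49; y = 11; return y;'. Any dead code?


first assignment to y is overwritten before any read
Dead: 'y = 49'


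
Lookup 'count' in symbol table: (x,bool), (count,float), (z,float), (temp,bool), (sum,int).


Lookup 'count' → type float


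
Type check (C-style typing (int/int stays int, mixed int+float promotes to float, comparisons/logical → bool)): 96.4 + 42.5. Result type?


Operand types: float + float
Rule: mixed int/float promotes to float; int/int stays int
Result type: float


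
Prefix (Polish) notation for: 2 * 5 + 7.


left-to-right (same/higher precedence on left): tree is (+ (* 2 5) 7)
Prefix: + * 2 5 7


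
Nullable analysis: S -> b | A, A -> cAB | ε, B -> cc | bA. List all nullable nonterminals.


A nonterminal is nullable iff some alternative derives ε (directly, or every symbol in it is nullable)
Nullable: {A, S}


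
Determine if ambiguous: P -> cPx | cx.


balanced c^n…x^n: each string has a unique parse
Unambiguous


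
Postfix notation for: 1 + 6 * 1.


* has higher precedence, evaluate 6*1 first
Postfix: 1 6 1 * +


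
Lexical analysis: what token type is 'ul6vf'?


Pattern: letter/underscore followed by alphanumerics, not a keyword
Type: IDENTIFIER


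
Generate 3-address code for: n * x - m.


Break into single-operator statements:
t1 = n * x
t2 = t1 - m


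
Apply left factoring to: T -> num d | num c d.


Common prefix: 'num'
Factored: T -> num T', T' -> d | c d


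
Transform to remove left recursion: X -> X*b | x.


Left-recursive alternatives: X*b; non-recursive: x
Introduce X': X -> xX', X' -> *bX' | ε


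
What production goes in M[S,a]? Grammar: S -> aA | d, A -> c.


For [S, a]: 'a' ∈ FIRST(aA)
Entry: S -> aA


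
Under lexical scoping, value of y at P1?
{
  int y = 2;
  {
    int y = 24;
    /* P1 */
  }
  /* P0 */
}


y declared in the same block as P1
y = 24


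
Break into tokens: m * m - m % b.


Scan left to right, longest-match per lexeme
Tokens: ID(m), OP(*), ID(m), OP(-), ID(m), OP(%), ID(b)


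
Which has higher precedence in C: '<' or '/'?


'/' is multiplicative (level 10); '<' is relational (level 7)
Higher level binds tighter
'/' has higher precedence than '<'


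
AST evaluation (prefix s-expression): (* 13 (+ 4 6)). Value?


Evaluate inner: (+ 4 6) = 10
Evaluate root: (* 13 10) = 130
Result: 130


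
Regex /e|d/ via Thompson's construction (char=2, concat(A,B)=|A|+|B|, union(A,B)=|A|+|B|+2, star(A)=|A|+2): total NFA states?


Syntax tree has 2 char leaf(s), 1 union(s), 0 star(s)
chars contribute 2×2 = 4; each union adds +2; each star adds +2
Total: 4 + 2 + 0 = 6 states


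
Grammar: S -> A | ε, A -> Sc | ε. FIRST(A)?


Per alternative of A: FIRST(Sc) = {c}; FIRST(ε) = {ε}
FIRST(A) = {c, ε}


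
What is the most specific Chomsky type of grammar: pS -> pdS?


LHS has context (more than one symbol) and |LHS| ≤ |RHS|
Classification: Type 1 (Context-Sensitive)


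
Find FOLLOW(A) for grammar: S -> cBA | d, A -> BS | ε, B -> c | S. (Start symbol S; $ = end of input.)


$ ∈ FOLLOW(S). For each A -> αBβ: add FIRST(β)\{ε} to FOLLOW(B); if β nullable, add FOLLOW(A).
FOLLOW(A) = {$, c, d}


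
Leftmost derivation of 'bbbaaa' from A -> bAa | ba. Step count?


Derivation: A => bAa => bbAaa => bbbaaa
Steps: 3


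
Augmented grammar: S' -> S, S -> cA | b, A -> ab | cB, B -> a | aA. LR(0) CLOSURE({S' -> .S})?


Start: S' -> .S
For each item with dot before a nonterminal B, add B -> .γ for every B-production
Closure: [S' -> .S, S -> .cA, S -> .b]


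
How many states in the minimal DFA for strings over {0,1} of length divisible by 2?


Track length mod 2: states 0..1, accept at 0
Minimal DFA: 2 states


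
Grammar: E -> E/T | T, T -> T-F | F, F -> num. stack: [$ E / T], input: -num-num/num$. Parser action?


'-' can extend T; shift to build T -> T-F
Action: shift


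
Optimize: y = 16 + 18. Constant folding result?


16 + 18 = 34 at compile time
Optimized: y = 34


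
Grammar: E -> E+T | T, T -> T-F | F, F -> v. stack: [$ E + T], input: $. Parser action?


handle 'E+T' on top; lookahead ∈ FOLLOW(E) = {+, $}
Action: reduce (E -> E+T)


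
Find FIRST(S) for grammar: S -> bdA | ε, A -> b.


Per alternative of S: FIRST(bdA) = {b}; FIRST(ε) = {ε}
FIRST(S) = {b, ε}


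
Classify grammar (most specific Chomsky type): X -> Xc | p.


Left-linear: every RHS is a terminal or one nonterminal followed by a terminal
Classification: Type 3 (Regular)


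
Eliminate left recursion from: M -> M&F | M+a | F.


Left-recursive alternatives: M&F, M+a; non-recursive: F
Introduce M': M -> FM', M' -> &FM' | +aM' | ε


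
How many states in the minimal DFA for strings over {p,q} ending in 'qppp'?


Track the longest suffix of input matching a prefix of 'qppp': 5 classes (prefixes of length 0..4)
Minimal DFA: 5 states


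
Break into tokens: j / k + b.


Scan left to right, longest-match per lexeme
Tokens: ID(j), OP(/), ID(k), OP(+), ID(b)


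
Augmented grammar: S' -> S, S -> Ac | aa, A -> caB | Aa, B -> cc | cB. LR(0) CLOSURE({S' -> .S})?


Start: S' -> .S
For each item with dot before a nonterminal B, add B -> .γ for every B-production
Closure: [S' -> .S, S -> .Ac, S -> .aa, A -> .caB, A -> .Aa]


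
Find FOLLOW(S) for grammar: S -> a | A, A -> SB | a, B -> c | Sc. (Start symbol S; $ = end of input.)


$ ∈ FOLLOW(S). For each A -> αBβ: add FIRST(β)\{ε} to FOLLOW(B); if β nullable, add FOLLOW(A).
FOLLOW(S) = {$, a, c}


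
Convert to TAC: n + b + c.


Break into single-operator statements:
t1 = n + b
t2 = t1 + c


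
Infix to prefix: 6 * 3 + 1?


left-to-right (same/higher precedence on left): tree is (+ (* 6 3) 1)
Prefix: + * 6 3 1


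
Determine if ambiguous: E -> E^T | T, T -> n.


precedence layered via separate nonterminal T: deterministic
Unambiguous


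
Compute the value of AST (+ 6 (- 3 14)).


Evaluate inner: (- 3 14) = -11
Evaluate root: (+ 6 -11) = -5
Result: -5


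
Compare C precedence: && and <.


'<' is relational (level 7); '&&' is logical AND (level 2)
Higher level binds tighter
'<' has higher precedence than '&&'


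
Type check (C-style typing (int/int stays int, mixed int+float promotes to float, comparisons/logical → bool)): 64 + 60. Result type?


Operand types: int + int
Rule: mixed int/float promotes to float; int/int stays int
Result type: int


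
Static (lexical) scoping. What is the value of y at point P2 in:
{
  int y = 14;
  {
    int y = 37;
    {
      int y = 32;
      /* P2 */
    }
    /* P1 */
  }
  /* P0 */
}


y declared in the same block as P2
y = 32


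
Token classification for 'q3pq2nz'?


Pattern: letter/underscore followed by alphanumerics, not a keyword
Type: IDENTIFIER


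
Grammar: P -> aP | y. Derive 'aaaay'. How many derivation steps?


Derivation: P => aP => aaP => aaaP => aaaaP => aaaay
Steps: 5


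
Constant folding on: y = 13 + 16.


13 + 16 = 29 at compile time
Optimized: y = 29


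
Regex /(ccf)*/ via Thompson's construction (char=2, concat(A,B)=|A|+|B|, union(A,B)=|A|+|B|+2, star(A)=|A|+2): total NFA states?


Syntax tree has 3 char leaf(s), 0 union(s), 1 star(s)
chars contribute 3×2 = 6; each union adds +2; each star adds +2
Total: 6 + 0 + 2 = 8 states


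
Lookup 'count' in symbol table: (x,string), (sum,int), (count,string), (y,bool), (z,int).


Lookup 'count' → type string
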